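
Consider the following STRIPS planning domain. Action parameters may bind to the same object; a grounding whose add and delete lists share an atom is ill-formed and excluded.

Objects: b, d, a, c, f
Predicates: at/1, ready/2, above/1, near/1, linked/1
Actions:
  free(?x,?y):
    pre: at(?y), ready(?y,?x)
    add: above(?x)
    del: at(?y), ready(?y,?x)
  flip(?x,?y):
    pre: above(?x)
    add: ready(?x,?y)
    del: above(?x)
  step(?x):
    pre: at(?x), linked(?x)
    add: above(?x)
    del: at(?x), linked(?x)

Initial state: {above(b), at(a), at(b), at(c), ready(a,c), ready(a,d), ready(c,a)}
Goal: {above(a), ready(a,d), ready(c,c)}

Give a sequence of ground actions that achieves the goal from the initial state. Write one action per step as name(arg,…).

1. free(a,c)  →  {above(a), above(b), at(a), at(b), ready(a,c), ready(a,d)}
2. free(c,a)  →  {above(a), above(b), above(c), at(b), ready(a,d)}
3. flip(c,c)  →  {above(a), above(b), at(b), ready(a,d), ready(c,c)}

free(a,c); free(c,a); flip(c,c)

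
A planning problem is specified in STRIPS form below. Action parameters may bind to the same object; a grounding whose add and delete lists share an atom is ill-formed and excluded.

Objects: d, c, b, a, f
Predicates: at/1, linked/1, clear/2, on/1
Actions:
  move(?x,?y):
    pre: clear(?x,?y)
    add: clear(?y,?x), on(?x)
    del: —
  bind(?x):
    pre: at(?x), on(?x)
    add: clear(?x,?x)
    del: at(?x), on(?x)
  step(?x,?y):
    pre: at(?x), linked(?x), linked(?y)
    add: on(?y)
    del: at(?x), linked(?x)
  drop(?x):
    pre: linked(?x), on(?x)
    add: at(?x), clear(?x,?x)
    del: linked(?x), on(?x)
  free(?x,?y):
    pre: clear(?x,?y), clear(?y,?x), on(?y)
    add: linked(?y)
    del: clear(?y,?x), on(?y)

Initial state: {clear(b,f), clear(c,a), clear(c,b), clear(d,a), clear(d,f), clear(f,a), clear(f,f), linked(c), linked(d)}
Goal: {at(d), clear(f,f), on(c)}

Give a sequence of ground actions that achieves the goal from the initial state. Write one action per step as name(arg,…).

move(d,a); move(c,b); drop(d)

1. move(d,a)  →  {clear(a,d), clear(b,f), clear(c,a), clear(c,b), clear(d,a), clear(d,f), clear(f,a), clear(f,f), linked(c), linked(d), on(d)}
2. move(c,b)  →  {clear(a,d), clear(b,c), clear(b,f), clear(c,a), clear(c,b), clear(d,a), clear(d,f), clear(f,a), clear(f,f), linked(c), linked(d), on(c), on(d)}
3. drop(d)  →  {at(d), clear(a,d), clear(b,c), clear(b,f), clear(c,a), clear(c,b), clear(d,a), clear(d,d), clear(d,f), clear(f,a), clear(f,f), linked(c), on(c)}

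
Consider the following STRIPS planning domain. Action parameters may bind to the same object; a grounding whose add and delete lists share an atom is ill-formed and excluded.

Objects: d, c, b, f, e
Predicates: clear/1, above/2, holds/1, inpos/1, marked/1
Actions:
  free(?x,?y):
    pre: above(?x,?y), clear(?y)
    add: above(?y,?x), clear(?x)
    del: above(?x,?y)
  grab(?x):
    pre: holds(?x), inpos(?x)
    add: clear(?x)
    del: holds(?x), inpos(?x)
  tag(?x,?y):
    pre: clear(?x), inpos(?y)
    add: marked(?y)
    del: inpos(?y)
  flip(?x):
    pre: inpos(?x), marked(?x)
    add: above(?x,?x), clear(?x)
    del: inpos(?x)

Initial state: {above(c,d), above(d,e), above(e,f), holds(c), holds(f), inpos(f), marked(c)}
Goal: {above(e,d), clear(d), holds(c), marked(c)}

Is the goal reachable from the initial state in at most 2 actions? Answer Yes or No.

1. grab(f)  →  {above(c,d), above(d,e), above(e,f), clear(f), holds(c), marked(c)}
2. free(e,f)  →  {above(c,d), above(d,e), above(f,e), clear(e), clear(f), holds(c), marked(c)}
3. free(d,e)  →  {above(c,d), above(e,d), above(f,e), clear(d), clear(e), clear(f), holds(c), marked(c)}
optimal plan length = 3; 3 > 2

No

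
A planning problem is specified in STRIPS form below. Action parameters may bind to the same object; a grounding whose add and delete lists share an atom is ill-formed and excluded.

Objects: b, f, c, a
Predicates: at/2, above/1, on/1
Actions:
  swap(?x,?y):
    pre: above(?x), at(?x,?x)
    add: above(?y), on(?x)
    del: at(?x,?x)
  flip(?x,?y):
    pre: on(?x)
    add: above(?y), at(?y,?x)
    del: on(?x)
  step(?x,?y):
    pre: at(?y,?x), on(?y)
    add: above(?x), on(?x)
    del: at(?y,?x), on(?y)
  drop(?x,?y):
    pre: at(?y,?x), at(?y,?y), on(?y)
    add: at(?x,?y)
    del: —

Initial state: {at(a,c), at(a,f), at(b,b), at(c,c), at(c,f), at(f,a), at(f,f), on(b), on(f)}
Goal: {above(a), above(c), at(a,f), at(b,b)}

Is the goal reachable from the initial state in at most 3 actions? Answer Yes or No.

Yes

1. flip(b,c)  →  {above(c), at(a,c), at(a,f), at(b,b), at(c,b), at(c,c), at(c,f), at(f,a), at(f,f), on(f)}
2. swap(c,a)  →  {above(a), above(c), at(a,c), at(a,f), at(b,b), at(c,b), at(c,f), at(f,a), at(f,f), on(c), on(f)}
optimal plan length = 2; 2 ≤ 3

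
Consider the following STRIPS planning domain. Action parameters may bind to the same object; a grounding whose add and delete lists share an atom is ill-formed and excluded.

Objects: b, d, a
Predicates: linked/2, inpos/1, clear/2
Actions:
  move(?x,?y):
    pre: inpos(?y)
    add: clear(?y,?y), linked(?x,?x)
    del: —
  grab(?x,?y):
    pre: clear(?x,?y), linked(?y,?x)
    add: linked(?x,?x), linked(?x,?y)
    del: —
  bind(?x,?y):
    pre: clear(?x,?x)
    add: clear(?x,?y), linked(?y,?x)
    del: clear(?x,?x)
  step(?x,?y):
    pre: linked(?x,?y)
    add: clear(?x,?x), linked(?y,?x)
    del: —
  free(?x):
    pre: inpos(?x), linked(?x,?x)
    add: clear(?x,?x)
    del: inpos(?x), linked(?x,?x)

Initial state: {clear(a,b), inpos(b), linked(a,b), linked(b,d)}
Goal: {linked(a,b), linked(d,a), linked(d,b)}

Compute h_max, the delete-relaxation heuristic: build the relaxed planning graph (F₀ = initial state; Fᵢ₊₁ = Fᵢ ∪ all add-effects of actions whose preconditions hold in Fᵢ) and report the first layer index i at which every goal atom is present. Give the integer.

2

F0 = init (4 atoms)
F1 = F0 ∪ {clear(a,a), clear(b,b), linked(a,a), linked(b,a), linked(b,b), linked(d,b), linked(d,d)}  (11 atoms)
F2 = F1 ∪ {clear(a,d), clear(b,a), clear(b,d), clear(d,d), linked(d,a)}  (16 atoms)
goal ⊆ F2  ⇒  h_max = 2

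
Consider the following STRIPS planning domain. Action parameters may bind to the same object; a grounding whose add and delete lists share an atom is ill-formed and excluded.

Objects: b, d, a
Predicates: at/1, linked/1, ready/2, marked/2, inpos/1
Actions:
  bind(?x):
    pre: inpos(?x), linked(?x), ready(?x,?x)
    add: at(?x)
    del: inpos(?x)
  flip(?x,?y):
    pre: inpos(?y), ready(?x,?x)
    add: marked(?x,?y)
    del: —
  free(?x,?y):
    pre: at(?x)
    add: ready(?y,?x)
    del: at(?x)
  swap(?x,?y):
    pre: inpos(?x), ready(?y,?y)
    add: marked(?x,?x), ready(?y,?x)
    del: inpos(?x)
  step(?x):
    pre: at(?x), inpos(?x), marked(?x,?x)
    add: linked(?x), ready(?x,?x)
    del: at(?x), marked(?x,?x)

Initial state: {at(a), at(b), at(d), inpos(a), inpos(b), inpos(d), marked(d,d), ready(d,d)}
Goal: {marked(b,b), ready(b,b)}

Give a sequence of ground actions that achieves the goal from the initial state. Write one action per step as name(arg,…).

1. free(b,b)  →  {at(a), at(d), inpos(a), inpos(b), inpos(d), marked(d,d), ready(b,b), ready(d,d)}
2. flip(b,b)  →  {at(a), at(d), inpos(a), inpos(b), inpos(d), marked(b,b), marked(d,d), ready(b,b), ready(d,d)}

free(b,b); flip(b,b)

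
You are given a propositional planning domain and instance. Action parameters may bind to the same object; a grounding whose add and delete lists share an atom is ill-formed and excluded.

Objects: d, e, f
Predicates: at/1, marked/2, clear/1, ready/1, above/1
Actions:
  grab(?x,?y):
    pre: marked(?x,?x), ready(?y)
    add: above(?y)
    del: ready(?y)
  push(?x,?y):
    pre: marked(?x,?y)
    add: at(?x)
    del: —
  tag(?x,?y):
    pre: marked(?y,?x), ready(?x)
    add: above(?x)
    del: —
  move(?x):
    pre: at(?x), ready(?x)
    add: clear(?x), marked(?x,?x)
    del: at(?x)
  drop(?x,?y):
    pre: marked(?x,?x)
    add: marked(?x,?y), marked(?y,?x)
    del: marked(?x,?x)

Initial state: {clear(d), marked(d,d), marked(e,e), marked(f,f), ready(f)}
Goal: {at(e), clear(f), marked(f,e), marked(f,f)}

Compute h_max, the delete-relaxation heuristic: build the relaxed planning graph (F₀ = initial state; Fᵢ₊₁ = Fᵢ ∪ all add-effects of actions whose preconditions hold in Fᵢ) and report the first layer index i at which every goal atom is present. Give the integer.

2

F0 = init (5 atoms)
F1 = F0 ∪ {above(f), at(d), at(e), at(f), marked(d,e), marked(d,f), marked(e,d), marked(e,f), marked(f,d), marked(f,e)}  (15 atoms)
F2 = F1 ∪ {clear(f)}  (16 atoms)
goal ⊆ F2  ⇒  h_max = 2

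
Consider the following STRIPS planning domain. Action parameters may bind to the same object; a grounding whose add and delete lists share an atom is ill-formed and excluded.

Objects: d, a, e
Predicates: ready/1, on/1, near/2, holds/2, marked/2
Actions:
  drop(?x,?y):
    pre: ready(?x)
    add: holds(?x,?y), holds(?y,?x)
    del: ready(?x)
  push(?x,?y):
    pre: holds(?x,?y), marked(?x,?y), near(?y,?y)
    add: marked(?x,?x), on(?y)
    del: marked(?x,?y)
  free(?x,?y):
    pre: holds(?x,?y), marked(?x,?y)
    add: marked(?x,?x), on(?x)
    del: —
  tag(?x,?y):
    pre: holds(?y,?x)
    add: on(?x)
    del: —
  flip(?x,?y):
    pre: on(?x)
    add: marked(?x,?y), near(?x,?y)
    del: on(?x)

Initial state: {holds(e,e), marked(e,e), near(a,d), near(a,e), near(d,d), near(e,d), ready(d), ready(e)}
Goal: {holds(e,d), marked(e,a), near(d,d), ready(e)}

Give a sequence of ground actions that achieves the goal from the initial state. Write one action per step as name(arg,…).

1. drop(d,e)  →  {holds(d,e), holds(e,d), holds(e,e), marked(e,e), near(a,d), near(a,e), near(d,d), near(e,d), ready(e)}
2. free(e,e)  →  {holds(d,e), holds(e,d), holds(e,e), marked(e,e), near(a,d), near(a,e), near(d,d), near(e,d), on(e), ready(e)}
3. flip(e,a)  →  {holds(d,e), holds(e,d), holds(e,e), marked(e,a), marked(e,e), near(a,d), near(a,e), near(d,d), near(e,a), near(e,d), ready(e)}

drop(d,e); free(e,e); flip(e,a)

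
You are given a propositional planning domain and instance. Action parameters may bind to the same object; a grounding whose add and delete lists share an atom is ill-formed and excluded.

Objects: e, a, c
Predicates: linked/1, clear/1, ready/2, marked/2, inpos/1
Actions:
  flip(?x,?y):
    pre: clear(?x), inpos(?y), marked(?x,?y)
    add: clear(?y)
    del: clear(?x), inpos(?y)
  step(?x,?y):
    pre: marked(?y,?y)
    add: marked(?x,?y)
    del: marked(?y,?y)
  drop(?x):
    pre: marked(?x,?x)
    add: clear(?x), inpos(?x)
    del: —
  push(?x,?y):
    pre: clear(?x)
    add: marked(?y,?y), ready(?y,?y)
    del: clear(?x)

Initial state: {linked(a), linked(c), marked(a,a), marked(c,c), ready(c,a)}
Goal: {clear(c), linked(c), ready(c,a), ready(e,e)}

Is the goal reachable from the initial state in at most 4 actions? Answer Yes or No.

Yes

1. drop(a)  →  {clear(a), inpos(a), linked(a), linked(c), marked(a,a), marked(c,c), ready(c,a)}
2. drop(c)  →  {clear(a), clear(c), inpos(a), inpos(c), linked(a), linked(c), marked(a,a), marked(c,c), ready(c,a)}
3. push(a,e)  →  {clear(c), inpos(a), inpos(c), linked(a), linked(c), marked(a,a), marked(c,c), marked(e,e), ready(c,a), ready(e,e)}
optimal plan length = 3; 3 ≤ 4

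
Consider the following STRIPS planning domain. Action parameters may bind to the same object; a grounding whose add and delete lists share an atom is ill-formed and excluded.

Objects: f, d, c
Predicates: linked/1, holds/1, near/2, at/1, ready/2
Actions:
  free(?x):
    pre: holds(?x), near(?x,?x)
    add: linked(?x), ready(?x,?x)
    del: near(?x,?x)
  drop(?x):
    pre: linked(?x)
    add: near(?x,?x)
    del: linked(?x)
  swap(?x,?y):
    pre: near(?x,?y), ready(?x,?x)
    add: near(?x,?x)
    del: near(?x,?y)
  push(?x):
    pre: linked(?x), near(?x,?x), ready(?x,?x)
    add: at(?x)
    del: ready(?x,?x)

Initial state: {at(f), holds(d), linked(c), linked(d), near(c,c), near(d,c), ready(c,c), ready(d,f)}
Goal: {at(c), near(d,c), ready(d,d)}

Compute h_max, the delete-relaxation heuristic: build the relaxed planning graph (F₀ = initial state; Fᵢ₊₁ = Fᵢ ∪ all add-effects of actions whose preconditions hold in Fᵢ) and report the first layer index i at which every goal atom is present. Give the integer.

2

F0 = init (8 atoms)
F1 = F0 ∪ {at(c), near(d,d)}  (10 atoms)
F2 = F1 ∪ {ready(d,d)}  (11 atoms)
goal ⊆ F2  ⇒  h_max = 2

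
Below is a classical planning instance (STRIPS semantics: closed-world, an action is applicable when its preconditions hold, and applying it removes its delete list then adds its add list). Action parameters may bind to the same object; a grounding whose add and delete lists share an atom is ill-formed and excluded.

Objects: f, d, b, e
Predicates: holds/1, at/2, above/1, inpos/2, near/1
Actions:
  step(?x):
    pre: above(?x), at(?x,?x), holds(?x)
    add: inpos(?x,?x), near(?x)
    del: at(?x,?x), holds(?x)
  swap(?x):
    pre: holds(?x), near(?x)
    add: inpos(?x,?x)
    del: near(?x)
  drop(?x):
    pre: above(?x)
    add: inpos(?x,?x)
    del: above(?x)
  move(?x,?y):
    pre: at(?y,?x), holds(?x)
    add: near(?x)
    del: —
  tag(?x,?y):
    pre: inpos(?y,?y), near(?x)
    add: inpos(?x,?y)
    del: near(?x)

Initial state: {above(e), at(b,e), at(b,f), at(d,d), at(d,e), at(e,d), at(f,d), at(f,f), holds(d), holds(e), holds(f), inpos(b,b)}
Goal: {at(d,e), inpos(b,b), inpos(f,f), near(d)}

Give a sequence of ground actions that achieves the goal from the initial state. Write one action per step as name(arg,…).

1. move(f,f)  →  {above(e), at(b,e), at(b,f), at(d,d), at(d,e), at(e,d), at(f,d), at(f,f), holds(d), holds(e), holds(f), inpos(b,b), near(f)}
2. swap(f)  →  {above(e), at(b,e), at(b,f), at(d,d), at(d,e), at(e,d), at(f,d), at(f,f), holds(d), holds(e), holds(f), inpos(b,b), inpos(f,f)}
3. move(d,f)  →  {above(e), at(b,e), at(b,f), at(d,d), at(d,e), at(e,d), at(f,d), at(f,f), holds(d), holds(e), holds(f), inpos(b,b), inpos(f,f), near(d)}

move(f,f); swap(f); move(d,f)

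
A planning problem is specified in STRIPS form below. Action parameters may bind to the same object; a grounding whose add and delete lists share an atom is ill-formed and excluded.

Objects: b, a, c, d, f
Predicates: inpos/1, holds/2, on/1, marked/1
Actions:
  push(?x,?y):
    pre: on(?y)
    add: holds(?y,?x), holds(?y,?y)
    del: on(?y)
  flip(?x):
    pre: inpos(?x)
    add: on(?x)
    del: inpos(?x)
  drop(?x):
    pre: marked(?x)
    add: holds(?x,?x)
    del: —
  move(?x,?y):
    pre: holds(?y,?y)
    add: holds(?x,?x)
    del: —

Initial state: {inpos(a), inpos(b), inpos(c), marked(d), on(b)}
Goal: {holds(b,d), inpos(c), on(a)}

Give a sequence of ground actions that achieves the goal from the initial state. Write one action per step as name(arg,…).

push(d,b); flip(a)

1. push(d,b)  →  {holds(b,b), holds(b,d), inpos(a), inpos(b), inpos(c), marked(d)}
2. flip(a)  →  {holds(b,b), holds(b,d), inpos(b), inpos(c), marked(d), on(a)}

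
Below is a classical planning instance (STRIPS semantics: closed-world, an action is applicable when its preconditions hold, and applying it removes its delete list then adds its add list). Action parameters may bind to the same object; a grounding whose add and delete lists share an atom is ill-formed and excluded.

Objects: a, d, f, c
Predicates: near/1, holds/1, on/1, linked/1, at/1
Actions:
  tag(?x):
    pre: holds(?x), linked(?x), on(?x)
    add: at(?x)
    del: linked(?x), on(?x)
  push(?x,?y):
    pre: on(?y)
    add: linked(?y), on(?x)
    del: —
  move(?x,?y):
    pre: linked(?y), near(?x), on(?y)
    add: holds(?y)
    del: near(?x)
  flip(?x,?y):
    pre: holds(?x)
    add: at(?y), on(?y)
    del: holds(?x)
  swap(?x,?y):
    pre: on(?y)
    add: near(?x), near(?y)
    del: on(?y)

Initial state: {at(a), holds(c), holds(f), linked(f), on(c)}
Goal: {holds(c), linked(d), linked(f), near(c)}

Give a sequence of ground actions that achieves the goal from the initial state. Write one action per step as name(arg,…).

1. push(d,c)  →  {at(a), holds(c), holds(f), linked(c), linked(f), on(c), on(d)}
2. push(a,d)  →  {at(a), holds(c), holds(f), linked(c), linked(d), linked(f), on(a), on(c), on(d)}
3. swap(a,c)  →  {at(a), holds(c), holds(f), linked(c), linked(d), linked(f), near(a), near(c), on(a), on(d)}

push(d,c); push(a,d); swap(a,c)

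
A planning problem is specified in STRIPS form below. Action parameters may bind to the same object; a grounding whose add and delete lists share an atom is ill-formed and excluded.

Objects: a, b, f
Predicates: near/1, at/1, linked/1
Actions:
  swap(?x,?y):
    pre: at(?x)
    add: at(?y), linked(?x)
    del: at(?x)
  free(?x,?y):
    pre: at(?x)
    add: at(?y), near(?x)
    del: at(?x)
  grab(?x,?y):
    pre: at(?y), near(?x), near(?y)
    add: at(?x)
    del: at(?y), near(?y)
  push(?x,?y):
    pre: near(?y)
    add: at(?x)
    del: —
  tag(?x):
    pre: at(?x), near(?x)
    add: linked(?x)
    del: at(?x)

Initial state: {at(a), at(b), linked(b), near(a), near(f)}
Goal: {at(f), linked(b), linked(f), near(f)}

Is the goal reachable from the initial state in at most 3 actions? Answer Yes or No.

1. swap(a,f)  →  {at(b), at(f), linked(a), linked(b), near(a), near(f)}
2. swap(f,a)  →  {at(a), at(b), linked(a), linked(b), linked(f), near(a), near(f)}
3. swap(a,f)  →  {at(b), at(f), linked(a), linked(b), linked(f), near(a), near(f)}
optimal plan length = 3; 3 ≤ 3

Yes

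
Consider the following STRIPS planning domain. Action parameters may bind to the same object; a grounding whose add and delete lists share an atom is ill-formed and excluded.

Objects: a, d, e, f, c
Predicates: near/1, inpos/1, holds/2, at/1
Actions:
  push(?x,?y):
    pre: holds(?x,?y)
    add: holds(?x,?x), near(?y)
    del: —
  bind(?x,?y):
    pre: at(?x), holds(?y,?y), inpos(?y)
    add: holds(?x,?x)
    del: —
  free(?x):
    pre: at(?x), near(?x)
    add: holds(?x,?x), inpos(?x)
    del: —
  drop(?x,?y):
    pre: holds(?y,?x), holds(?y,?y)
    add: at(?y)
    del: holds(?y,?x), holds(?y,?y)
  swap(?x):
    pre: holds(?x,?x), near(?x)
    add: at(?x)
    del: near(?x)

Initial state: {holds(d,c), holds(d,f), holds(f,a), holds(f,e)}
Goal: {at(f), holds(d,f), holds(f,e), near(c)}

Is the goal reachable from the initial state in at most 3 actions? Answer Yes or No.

Yes

1. push(d,c)  →  {holds(d,c), holds(d,d), holds(d,f), holds(f,a), holds(f,e), near(c)}
2. push(f,a)  →  {holds(d,c), holds(d,d), holds(d,f), holds(f,a), holds(f,e), holds(f,f), near(a), near(c)}
3. drop(a,f)  →  {at(f), holds(d,c), holds(d,d), holds(d,f), holds(f,e), near(a), near(c)}
optimal plan length = 3; 3 ≤ 3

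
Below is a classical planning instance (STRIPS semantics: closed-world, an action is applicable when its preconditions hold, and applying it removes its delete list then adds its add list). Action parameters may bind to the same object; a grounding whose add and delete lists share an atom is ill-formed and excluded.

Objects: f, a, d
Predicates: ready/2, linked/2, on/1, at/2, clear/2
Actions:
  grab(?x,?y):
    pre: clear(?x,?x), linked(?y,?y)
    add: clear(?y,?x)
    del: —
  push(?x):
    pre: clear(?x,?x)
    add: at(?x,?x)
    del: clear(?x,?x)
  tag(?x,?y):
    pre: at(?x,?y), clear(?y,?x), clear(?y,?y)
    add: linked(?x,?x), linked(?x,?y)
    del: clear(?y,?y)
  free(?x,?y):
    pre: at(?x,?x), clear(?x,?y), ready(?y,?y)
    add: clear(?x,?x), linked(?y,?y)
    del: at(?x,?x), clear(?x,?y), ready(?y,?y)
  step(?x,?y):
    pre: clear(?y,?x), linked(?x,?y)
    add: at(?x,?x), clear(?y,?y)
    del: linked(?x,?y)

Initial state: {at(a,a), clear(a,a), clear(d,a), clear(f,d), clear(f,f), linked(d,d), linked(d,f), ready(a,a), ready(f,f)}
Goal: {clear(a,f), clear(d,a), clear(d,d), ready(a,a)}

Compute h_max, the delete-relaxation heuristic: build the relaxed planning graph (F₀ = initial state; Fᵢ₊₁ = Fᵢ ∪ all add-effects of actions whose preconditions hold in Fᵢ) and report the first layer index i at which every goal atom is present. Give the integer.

F0 = init (9 atoms)
F1 = F0 ∪ {at(d,d), at(f,f), clear(d,f), linked(a,a)}  (13 atoms)
F2 = F1 ∪ {clear(a,f), clear(d,d), linked(f,f)}  (16 atoms)
goal ⊆ F2  ⇒  h_max = 2

2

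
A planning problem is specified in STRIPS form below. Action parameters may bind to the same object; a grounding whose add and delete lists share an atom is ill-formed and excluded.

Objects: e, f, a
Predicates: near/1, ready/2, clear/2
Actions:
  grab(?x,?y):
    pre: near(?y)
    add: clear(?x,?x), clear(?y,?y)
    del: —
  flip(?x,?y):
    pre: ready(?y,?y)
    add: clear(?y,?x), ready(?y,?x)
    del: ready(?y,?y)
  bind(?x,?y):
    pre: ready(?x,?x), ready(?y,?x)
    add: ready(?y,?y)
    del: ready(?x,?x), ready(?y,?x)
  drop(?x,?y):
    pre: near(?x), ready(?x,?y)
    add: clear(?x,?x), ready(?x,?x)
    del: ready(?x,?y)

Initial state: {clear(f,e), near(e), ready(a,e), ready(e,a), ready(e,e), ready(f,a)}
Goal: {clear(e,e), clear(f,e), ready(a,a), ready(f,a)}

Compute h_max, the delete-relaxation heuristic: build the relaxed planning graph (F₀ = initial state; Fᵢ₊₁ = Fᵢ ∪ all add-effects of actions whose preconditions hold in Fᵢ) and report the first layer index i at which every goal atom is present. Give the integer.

1

F0 = init (6 atoms)
F1 = F0 ∪ {clear(a,a), clear(e,a), clear(e,e), clear(e,f), clear(f,f), ready(a,a), ready(e,f)}  (13 atoms)
goal ⊆ F1  ⇒  h_max = 1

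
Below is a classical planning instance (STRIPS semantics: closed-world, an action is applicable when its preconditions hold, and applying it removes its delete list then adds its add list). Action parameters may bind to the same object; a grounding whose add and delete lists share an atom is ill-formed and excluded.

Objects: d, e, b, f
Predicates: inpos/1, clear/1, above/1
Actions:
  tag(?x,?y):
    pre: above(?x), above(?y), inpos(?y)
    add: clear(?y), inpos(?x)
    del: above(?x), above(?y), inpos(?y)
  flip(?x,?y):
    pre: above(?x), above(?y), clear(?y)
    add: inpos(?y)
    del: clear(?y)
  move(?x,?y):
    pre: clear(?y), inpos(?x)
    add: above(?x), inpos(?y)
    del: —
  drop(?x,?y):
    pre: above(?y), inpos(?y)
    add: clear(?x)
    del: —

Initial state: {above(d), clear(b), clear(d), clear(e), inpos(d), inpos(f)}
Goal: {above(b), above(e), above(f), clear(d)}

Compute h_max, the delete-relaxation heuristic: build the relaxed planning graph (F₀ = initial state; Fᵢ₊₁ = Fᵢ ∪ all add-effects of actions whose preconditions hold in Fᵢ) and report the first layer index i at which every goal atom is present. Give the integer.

F0 = init (6 atoms)
F1 = F0 ∪ {above(f), clear(f), inpos(b), inpos(e)}  (10 atoms)
F2 = F1 ∪ {above(b), above(e)}  (12 atoms)
goal ⊆ F2  ⇒  h_max = 2

2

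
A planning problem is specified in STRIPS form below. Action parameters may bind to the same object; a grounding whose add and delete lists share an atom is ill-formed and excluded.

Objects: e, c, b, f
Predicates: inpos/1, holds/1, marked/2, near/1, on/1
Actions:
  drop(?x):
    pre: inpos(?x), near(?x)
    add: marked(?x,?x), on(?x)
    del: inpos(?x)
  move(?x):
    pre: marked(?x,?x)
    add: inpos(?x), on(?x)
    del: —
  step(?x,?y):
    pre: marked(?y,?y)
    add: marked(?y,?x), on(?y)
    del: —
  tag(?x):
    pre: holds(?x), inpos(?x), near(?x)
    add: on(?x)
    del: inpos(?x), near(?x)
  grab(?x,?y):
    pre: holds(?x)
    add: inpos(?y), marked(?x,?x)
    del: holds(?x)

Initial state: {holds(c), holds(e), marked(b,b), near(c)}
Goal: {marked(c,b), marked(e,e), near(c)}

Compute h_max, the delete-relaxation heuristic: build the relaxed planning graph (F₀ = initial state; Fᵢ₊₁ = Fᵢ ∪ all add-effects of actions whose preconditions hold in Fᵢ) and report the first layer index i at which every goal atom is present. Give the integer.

2

F0 = init (4 atoms)
F1 = F0 ∪ {inpos(b), inpos(c), inpos(e), inpos(f), marked(b,c), marked(b,e), marked(b,f), marked(c,c), marked(e,e), on(b)}  (14 atoms)
F2 = F1 ∪ {marked(c,b), marked(c,e), marked(c,f), marked(e,b), marked(e,c), marked(e,f), on(c), on(e)}  (22 atoms)
goal ⊆ F2  ⇒  h_max = 2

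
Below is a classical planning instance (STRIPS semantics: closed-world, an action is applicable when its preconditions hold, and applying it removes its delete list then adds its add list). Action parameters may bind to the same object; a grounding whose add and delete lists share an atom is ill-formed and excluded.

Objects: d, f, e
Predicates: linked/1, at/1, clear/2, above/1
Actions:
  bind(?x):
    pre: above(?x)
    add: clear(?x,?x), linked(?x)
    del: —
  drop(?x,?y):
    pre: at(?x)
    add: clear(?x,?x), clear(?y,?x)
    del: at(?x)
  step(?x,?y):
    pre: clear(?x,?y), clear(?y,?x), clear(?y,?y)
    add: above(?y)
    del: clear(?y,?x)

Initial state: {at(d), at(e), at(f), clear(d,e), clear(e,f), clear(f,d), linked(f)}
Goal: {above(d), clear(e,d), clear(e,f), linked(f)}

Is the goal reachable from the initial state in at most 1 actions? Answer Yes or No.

No

1. drop(d,e)  →  {at(e), at(f), clear(d,d), clear(d,e), clear(e,d), clear(e,f), clear(f,d), linked(f)}
2. step(d,d)  →  {above(d), at(e), at(f), clear(d,e), clear(e,d), clear(e,f), clear(f,d), linked(f)}
optimal plan length = 2; 2 > 1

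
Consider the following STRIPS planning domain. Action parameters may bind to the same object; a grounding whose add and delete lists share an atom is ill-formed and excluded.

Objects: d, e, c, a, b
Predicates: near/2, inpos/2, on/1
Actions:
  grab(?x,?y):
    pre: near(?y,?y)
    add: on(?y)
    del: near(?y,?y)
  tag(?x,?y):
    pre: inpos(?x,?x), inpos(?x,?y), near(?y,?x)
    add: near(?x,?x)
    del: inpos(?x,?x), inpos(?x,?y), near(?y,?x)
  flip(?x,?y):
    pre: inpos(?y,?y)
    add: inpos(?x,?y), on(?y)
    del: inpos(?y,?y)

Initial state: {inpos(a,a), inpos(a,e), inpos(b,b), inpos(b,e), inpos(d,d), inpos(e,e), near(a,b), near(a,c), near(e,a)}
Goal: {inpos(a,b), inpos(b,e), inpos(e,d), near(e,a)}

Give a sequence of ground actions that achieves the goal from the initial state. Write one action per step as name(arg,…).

1. flip(e,d)  →  {inpos(a,a), inpos(a,e), inpos(b,b), inpos(b,e), inpos(e,d), inpos(e,e), near(a,b), near(a,c), near(e,a), on(d)}
2. flip(a,b)  →  {inpos(a,a), inpos(a,b), inpos(a,e), inpos(b,e), inpos(e,d), inpos(e,e), near(a,b), near(a,c), near(e,a), on(b), on(d)}

flip(e,d); flip(a,b)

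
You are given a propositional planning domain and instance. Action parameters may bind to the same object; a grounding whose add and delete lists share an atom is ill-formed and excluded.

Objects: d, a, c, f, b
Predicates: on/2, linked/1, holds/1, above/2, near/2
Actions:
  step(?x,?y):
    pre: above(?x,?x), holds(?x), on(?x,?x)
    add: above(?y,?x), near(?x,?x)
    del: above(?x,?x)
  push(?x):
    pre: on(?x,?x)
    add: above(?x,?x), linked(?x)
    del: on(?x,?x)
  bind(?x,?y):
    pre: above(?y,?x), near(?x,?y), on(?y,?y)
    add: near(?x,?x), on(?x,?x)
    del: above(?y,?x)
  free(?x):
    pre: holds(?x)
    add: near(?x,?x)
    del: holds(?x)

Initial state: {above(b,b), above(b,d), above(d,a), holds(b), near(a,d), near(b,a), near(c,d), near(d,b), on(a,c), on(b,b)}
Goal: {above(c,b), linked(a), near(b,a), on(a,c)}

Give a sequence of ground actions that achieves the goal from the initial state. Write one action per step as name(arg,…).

step(b,c); bind(d,b); bind(a,d); push(a)

1. step(b,c)  →  {above(b,d), above(c,b), above(d,a), holds(b), near(a,d), near(b,a), near(b,b), near(c,d), near(d,b), on(a,c), on(b,b)}
2. bind(d,b)  →  {above(c,b), above(d,a), holds(b), near(a,d), near(b,a), near(b,b), near(c,d), near(d,b), near(d,d), on(a,c), on(b,b), on(d,d)}
3. bind(a,d)  →  {above(c,b), holds(b), near(a,a), near(a,d), near(b,a), near(b,b), near(c,d), near(d,b), near(d,d), on(a,a), on(a,c), on(b,b), on(d,d)}
4. push(a)  →  {above(a,a), above(c,b), holds(b), linked(a), near(a,a), near(a,d), near(b,a), near(b,b), near(c,d), near(d,b), near(d,d), on(a,c), on(b,b), on(d,d)}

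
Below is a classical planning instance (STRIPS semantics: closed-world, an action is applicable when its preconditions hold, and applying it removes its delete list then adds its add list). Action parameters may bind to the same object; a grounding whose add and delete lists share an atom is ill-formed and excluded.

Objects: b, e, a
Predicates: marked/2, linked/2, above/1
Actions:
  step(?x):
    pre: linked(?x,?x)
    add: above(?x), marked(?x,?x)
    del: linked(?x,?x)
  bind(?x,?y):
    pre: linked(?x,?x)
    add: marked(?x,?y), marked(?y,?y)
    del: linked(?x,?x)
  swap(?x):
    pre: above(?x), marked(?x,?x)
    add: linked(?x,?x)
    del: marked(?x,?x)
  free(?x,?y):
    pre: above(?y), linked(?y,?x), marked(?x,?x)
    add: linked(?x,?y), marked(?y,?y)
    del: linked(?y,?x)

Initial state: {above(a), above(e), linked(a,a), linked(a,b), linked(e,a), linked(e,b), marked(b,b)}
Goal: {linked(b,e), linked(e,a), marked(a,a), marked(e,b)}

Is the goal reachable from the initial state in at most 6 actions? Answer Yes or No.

1. step(a)  →  {above(a), above(e), linked(a,b), linked(e,a), linked(e,b), marked(a,a), marked(b,b)}
2. free(b,e)  →  {above(a), above(e), linked(a,b), linked(b,e), linked(e,a), marked(a,a), marked(b,b), marked(e,e)}
3. swap(e)  →  {above(a), above(e), linked(a,b), linked(b,e), linked(e,a), linked(e,e), marked(a,a), marked(b,b)}
4. bind(e,b)  →  {above(a), above(e), linked(a,b), linked(b,e), linked(e,a), marked(a,a), marked(b,b), marked(e,b)}
optimal plan length = 4; 4 ≤ 6

Yes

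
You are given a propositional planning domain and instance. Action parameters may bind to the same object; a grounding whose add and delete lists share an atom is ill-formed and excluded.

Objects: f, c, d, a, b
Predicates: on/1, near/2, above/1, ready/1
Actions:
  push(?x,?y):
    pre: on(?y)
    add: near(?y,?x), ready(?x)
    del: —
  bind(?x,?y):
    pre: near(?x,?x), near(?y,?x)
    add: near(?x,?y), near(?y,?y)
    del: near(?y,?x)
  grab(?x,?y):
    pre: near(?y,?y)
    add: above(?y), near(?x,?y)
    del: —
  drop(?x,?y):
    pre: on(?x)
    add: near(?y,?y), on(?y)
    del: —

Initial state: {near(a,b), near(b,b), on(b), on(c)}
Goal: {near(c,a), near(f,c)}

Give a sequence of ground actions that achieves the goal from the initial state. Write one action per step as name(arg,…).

1. push(c,c)  →  {near(a,b), near(b,b), near(c,c), on(b), on(c), ready(c)}
2. push(a,c)  →  {near(a,b), near(b,b), near(c,a), near(c,c), on(b), on(c), ready(a), ready(c)}
3. grab(f,c)  →  {above(c), near(a,b), near(b,b), near(c,a), near(c,c), near(f,c), on(b), on(c), ready(a), ready(c)}

push(c,c); push(a,c); grab(f,c)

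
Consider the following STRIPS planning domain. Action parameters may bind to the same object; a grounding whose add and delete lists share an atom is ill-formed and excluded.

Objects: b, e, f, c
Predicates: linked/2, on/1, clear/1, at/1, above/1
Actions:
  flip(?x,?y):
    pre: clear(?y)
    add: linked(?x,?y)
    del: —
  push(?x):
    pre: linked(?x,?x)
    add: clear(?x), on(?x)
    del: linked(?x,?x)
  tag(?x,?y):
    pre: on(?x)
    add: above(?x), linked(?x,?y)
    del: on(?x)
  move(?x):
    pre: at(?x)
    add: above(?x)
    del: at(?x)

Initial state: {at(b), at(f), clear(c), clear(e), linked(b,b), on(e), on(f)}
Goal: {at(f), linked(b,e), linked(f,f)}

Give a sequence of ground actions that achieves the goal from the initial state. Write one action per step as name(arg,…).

flip(b,e); tag(f,f)

1. flip(b,e)  →  {at(b), at(f), clear(c), clear(e), linked(b,b), linked(b,e), on(e), on(f)}
2. tag(f,f)  →  {above(f), at(b), at(f), clear(c), clear(e), linked(b,b), linked(b,e), linked(f,f), on(e)}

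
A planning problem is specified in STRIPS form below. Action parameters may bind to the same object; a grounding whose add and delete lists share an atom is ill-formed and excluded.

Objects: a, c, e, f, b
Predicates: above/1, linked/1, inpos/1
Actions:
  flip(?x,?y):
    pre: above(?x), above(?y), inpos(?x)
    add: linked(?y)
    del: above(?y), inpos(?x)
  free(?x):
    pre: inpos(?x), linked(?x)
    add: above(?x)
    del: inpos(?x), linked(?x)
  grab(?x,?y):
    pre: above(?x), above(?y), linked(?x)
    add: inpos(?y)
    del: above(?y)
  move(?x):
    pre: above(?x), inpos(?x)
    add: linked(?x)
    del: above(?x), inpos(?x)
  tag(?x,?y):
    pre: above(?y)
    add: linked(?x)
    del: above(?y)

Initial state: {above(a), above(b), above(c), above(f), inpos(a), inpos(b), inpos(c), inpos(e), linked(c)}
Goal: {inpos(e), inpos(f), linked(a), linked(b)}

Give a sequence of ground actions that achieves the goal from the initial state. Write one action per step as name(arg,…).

1. flip(a,a)  →  {above(b), above(c), above(f), inpos(b), inpos(c), inpos(e), linked(a), linked(c)}
2. flip(c,b)  →  {above(c), above(f), inpos(b), inpos(e), linked(a), linked(b), linked(c)}
3. grab(c,f)  →  {above(c), inpos(b), inpos(e), inpos(f), linked(a), linked(b), linked(c)}

flip(a,a); flip(c,b); grab(c,f)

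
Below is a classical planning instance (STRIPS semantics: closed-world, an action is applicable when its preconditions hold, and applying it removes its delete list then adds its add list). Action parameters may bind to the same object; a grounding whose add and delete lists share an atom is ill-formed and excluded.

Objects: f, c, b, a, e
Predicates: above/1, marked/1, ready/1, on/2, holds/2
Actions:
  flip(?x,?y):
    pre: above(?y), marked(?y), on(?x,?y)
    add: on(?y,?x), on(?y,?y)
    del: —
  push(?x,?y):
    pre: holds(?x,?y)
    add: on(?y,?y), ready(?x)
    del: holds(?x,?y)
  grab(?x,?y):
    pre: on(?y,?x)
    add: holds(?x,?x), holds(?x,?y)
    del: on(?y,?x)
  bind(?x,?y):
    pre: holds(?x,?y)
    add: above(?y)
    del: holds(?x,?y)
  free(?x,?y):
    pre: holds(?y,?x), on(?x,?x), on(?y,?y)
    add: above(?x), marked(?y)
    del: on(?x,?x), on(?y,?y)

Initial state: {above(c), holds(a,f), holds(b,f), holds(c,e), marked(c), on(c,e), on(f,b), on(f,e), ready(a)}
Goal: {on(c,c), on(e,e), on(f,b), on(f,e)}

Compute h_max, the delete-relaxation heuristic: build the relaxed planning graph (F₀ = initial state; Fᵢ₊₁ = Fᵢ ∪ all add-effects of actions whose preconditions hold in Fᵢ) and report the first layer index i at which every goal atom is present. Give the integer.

2

F0 = init (9 atoms)
F1 = F0 ∪ {above(e), above(f), holds(b,b), holds(e,c), holds(e,e), holds(e,f), on(e,e), on(f,f), ready(b), ready(c)}  (19 atoms)
F2 = F1 ∪ {above(b), holds(f,f), marked(e), on(b,b), on(c,c), ready(e)}  (25 atoms)
goal ⊆ F2  ⇒  h_max = 2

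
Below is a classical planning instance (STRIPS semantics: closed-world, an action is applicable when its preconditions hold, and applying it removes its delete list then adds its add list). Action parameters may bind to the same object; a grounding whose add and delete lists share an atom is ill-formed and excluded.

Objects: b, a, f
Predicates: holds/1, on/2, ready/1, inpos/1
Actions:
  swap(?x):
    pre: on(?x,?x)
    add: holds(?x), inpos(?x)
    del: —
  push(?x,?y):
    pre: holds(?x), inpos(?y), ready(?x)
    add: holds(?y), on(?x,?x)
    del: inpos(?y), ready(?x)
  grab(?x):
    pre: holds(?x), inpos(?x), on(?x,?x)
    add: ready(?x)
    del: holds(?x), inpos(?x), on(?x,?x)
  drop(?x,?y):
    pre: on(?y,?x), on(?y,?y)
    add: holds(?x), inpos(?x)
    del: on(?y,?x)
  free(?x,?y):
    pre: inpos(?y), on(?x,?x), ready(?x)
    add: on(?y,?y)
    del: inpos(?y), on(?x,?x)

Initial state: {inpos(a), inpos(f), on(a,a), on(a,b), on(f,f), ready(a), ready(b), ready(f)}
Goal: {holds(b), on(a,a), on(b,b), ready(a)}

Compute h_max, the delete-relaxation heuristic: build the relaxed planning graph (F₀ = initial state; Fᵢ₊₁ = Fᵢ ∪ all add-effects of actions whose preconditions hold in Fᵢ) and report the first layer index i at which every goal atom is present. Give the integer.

F0 = init (8 atoms)
F1 = F0 ∪ {holds(a), holds(b), holds(f), inpos(b)}  (12 atoms)
F2 = F1 ∪ {on(b,b)}  (13 atoms)
goal ⊆ F2  ⇒  h_max = 2

2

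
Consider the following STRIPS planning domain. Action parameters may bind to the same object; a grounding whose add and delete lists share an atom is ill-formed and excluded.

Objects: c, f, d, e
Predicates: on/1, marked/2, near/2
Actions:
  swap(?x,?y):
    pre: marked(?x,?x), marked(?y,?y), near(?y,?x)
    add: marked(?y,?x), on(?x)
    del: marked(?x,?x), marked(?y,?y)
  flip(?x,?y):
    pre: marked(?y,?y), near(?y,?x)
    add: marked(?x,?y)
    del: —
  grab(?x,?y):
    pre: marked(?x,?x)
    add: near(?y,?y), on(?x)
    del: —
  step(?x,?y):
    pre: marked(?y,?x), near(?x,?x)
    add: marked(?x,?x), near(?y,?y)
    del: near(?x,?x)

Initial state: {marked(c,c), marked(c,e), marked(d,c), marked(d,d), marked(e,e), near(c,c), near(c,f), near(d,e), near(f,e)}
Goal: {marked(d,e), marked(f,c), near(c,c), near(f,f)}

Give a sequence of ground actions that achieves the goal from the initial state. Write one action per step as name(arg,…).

1. swap(e,d)  →  {marked(c,c), marked(c,e), marked(d,c), marked(d,e), near(c,c), near(c,f), near(d,e), near(f,e), on(e)}
2. flip(f,c)  →  {marked(c,c), marked(c,e), marked(d,c), marked(d,e), marked(f,c), near(c,c), near(c,f), near(d,e), near(f,e), on(e)}
3. grab(c,f)  →  {marked(c,c), marked(c,e), marked(d,c), marked(d,e), marked(f,c), near(c,c), near(c,f), near(d,e), near(f,e), near(f,f), on(c), on(e)}

swap(e,d); flip(f,c); grab(c,f)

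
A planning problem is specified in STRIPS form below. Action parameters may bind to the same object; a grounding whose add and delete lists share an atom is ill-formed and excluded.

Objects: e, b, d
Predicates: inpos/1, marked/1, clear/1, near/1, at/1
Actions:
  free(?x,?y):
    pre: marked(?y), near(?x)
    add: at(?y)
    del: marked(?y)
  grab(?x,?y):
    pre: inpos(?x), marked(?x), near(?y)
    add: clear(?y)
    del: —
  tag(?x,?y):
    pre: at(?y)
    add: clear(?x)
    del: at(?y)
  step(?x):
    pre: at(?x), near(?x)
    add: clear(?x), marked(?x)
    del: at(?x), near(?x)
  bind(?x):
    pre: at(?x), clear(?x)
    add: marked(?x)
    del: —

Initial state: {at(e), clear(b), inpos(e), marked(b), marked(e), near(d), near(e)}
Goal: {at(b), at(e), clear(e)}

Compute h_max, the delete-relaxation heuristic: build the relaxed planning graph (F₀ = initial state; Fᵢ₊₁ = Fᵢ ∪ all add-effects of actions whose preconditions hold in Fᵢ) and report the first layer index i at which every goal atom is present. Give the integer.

1

F0 = init (7 atoms)
F1 = F0 ∪ {at(b), clear(d), clear(e)}  (10 atoms)
goal ⊆ F1  ⇒  h_max = 1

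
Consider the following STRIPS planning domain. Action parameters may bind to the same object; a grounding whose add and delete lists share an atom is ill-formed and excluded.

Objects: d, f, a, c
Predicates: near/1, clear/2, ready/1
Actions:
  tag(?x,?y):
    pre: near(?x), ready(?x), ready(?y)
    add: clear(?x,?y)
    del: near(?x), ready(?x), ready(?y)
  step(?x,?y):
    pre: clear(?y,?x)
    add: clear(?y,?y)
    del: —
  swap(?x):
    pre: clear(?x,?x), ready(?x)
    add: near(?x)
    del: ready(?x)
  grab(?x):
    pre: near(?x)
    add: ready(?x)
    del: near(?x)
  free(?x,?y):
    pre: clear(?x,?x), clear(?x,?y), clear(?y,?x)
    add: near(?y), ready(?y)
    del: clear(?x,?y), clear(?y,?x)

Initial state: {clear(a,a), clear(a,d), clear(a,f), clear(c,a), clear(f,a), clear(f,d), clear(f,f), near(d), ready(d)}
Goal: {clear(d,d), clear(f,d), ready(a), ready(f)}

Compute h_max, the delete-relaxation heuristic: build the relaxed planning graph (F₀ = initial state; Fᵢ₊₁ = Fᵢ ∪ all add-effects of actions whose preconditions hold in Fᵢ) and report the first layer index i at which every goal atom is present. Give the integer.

1

F0 = init (9 atoms)
F1 = F0 ∪ {clear(c,c), clear(d,d), near(a), near(f), ready(a), ready(f)}  (15 atoms)
goal ⊆ F1  ⇒  h_max = 1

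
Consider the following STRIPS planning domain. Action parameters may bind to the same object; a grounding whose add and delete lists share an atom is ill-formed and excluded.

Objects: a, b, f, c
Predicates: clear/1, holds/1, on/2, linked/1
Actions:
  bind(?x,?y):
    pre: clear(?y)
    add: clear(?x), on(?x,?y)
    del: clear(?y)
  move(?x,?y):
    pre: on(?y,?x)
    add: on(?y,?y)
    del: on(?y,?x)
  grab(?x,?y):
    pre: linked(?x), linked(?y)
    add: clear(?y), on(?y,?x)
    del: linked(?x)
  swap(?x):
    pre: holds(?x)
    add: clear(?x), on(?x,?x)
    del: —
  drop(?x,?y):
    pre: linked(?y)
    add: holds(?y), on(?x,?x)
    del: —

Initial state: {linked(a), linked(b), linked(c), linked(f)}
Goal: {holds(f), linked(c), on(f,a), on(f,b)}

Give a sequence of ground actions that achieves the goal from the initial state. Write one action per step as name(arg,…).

grab(a,f); grab(b,f); drop(a,f)

1. grab(a,f)  →  {clear(f), linked(b), linked(c), linked(f), on(f,a)}
2. grab(b,f)  →  {clear(f), linked(c), linked(f), on(f,a), on(f,b)}
3. drop(a,f)  →  {clear(f), holds(f), linked(c), linked(f), on(a,a), on(f,a), on(f,b)}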